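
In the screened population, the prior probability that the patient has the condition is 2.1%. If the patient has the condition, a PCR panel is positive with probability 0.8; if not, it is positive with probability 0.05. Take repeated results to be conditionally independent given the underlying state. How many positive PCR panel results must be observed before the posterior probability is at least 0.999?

Prior odds: 0.021 ÷ 0.979 = 21/979.
Likelihood ratio of a positive = 0.8/0.05 = 16.
Target odds: 0.999 ÷ 0.001 = 999.
Need (21/979) × 16ⁿ ≥ 999, i.e. 16ⁿ ≥ 326007/7.
16³ = 4096 falls short of 326007/7 but 16⁴ = 65536 reaches it, so n = 4.

4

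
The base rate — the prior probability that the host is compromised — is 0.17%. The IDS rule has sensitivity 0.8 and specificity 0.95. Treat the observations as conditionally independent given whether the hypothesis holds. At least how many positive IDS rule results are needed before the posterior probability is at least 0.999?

5

Prior odds: 0.0017 ÷ 0.9983 = 17/9983.
False-positive rate = 1 − 0.95 = 0.05; likelihood ratio of a positive = 0.8/0.05 = 16.
Target odds: 0.999 ÷ 0.001 = 999.
Require 16ⁿ ≥ 999 ÷ (17/9983) = 9973017/17.
16⁴ = 65536 falls short of 9973017/17 but 16⁵ = 1048576 reaches it, so n = 5.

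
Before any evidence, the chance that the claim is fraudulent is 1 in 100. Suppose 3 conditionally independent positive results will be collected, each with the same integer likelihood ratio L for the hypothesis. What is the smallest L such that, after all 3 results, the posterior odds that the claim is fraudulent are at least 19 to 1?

13

Prior odds = 0.01/0.99 = 1/99.
Target odds = 19.
Need L³ ≥ 19 ÷ (1/99) = 1881.
12³ = 1728 < 1881 ≤ 2197 = 13³, so L = 13.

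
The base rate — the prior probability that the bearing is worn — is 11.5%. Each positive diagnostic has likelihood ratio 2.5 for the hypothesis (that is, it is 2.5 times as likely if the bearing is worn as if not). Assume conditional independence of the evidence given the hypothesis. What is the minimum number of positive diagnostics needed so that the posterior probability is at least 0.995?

Prior odds = 0.115/0.885 = 23/177.
Likelihood ratio per positive diagnostic = 2.5.
Target posterior odds = 0.995/0.005 = 199.
Need (23/177) × 2.5ⁿ ≥ 199, i.e. 2.5ⁿ ≥ 35223/23.
2.5⁸ = 390625/256 falls short of 35223/23 but 2.5⁹ = 1953125/512 reaches it, so n = 9.

9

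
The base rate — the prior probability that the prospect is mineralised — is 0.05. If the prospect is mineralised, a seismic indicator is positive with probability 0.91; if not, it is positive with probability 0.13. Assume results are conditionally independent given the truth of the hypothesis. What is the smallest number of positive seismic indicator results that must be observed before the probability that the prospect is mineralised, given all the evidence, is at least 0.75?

3

Prior odds = 0.05/0.95 = 1/19.
Likelihood ratio of a positive = 0.91/0.13 = 7.
Target odds: 0.75 ÷ 0.25 = 3.
Require 7ⁿ ≥ 3 ÷ (1/19) = 57.
7² = 49 falls short of 57 but 7³ = 343 reaches it, so n = 3.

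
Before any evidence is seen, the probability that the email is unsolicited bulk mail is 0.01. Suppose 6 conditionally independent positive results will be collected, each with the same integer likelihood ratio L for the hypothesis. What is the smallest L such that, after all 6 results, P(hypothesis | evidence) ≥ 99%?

Prior odds = 0.01/0.99 = 1/99.
Target odds = 0.99/0.01 = 99.
Need L⁶ ≥ 99 ÷ (1/99) = 9801.
4⁶ = 4096 < 9801 ≤ 15625 = 5⁶, so L = 5.

5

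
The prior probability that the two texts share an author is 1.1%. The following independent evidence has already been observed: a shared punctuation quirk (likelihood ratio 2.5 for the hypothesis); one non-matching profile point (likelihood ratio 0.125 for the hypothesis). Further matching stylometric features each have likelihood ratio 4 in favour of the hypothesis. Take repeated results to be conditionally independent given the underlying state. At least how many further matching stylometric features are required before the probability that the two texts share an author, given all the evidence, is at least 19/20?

Prior odds = 0.011/0.989 = 11/989.
Combined Bayes factor of the evidence already in hand = 2.5 × 0.125 = 0.3125.
Odds after that evidence = (11/989) × 0.3125 = 55/15824.
Target odds = 0.95/0.05 = 19.
Need 4ⁿ ≥ 19 ÷ (55/15824) = 300656/55.
4⁶ = 4096 falls short of 300656/55 but 4⁷ = 16384 reaches it, so n = 7.

7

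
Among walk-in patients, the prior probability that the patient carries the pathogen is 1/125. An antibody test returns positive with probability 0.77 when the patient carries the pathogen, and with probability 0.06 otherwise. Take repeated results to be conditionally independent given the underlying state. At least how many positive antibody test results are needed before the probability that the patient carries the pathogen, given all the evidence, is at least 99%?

Prior odds = 0.008/0.992 = 1/124.
Likelihood ratio of a positive result = 0.77/0.06 = 77/6.
Target posterior odds = 0.99/0.01 = 99.
Require (77/6)ⁿ ≥ 99 ÷ (1/124) = 12276.
(77/6)³ = 456533/216 falls short of 12276 but (77/6)⁴ = 35153041/1296 reaches it, so n = 4.

4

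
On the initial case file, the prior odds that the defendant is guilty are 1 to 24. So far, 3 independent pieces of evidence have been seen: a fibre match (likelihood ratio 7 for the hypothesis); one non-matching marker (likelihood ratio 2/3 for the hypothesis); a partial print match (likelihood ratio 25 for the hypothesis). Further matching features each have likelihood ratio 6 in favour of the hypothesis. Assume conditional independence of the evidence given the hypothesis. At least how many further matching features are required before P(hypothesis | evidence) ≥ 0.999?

3

Prior odds = 1/24.
Combined Bayes factor of the evidence already in hand = 7 × (2/3) × 25 = 350/3.
Odds after that evidence = (1/24) × 350/3 = 175/36.
Target odds = 0.999/0.001 = 999.
Need 6ⁿ ≥ 999 ÷ (175/36) = 35964/175.
6² = 36 falls short of 35964/175 but 6³ = 216 reaches it, so n = 3.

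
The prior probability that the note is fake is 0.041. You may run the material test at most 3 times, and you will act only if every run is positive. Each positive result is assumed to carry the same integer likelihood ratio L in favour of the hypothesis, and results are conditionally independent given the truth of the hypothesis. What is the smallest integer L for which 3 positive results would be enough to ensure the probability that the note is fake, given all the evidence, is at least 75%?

5

Prior odds = 0.041/0.959 = 41/959.
Target odds = 0.75/0.25 = 3.
Need L³ ≥ 3 ÷ (41/959) = 2877/41.
4³ = 64 < 2877/41 ≤ 125 = 5³, so L = 5.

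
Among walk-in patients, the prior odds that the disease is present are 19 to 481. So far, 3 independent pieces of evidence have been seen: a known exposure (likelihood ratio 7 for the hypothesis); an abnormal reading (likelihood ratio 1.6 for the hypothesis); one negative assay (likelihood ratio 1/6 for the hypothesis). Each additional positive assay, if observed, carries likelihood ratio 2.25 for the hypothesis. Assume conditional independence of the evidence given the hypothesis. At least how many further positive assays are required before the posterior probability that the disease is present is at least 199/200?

Prior odds = 19/481.
Combined Bayes factor of the evidence already in hand = 7 × 1.6 × (1/6) = 28/15.
Odds after that evidence = (19/481) × 28/15 = 532/7215.
Target odds = 0.995/0.005 = 199.
Need 2.25ⁿ ≥ 199 ÷ (532/7215) = 1435785/532.
2.25⁹ = 387420489/262144 falls short of 1435785/532 but 2.25¹⁰ ≈3325.26 reaches it, so n = 10.

10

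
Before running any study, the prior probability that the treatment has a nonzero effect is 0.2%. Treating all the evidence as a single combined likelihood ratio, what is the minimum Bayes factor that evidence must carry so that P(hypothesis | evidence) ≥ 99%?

49401

Prior odds = 0.002/0.998 = 1/499.
Target odds = 0.99/0.01 = 99.
Required Bayes factor = 99 ÷ (1/499) = 49401.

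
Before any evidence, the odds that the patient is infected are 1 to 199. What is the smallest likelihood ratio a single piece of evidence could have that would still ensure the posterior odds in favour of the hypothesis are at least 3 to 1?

Prior odds = 1/199.
Target odds = 3.
Required Bayes factor = 3 ÷ (1/199) = 597.

597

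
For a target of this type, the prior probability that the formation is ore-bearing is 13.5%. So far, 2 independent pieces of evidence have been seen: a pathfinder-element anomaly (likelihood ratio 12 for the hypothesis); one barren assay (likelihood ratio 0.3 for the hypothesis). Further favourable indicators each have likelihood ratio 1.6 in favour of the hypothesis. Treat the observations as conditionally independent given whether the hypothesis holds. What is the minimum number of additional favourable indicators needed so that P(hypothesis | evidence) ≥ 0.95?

Prior odds = 0.135/0.865 = 27/173.
Combined Bayes factor of the evidence already in hand = 12 × 0.3 = 3.6.
Odds after that evidence = (27/173) × 3.6 = 486/865.
Target odds = 0.95/0.05 = 19.
Need 1.6ⁿ ≥ 19 ÷ (486/865) = 16435/486.
1.6⁷ = 2097152/78125 falls short of 16435/486 but 1.6⁸ = 16777216/390625 reaches it, so n = 8.

8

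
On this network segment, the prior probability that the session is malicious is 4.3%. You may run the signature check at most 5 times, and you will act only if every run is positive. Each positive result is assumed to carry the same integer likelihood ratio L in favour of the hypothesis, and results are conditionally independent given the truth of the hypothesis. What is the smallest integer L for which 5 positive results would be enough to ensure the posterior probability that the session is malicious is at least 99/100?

5

Prior odds = 0.043/0.957 = 43/957.
Target odds = 0.99/0.01 = 99.
Need L⁵ ≥ 99 ÷ (43/957) = 94743/43.
4⁵ = 1024 < 94743/43 ≤ 3125 = 5⁵, so L = 5.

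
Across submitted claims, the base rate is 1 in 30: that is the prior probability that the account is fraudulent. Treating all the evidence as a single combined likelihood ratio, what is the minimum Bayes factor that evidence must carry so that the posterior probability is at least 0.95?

551

Prior odds = (1/30)/(29/30) = 1/29.
Target odds = 0.95/0.05 = 19.
Required Bayes factor = 19 ÷ (1/29) = 551.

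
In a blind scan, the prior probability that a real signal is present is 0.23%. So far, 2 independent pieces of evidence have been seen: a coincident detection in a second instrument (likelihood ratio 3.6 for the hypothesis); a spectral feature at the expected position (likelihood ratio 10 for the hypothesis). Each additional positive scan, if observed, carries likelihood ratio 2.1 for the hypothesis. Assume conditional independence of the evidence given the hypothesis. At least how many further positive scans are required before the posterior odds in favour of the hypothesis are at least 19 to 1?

8

Prior odds = 0.0023/0.9977 = 23/9977.
Combined Bayes factor of the evidence already in hand = 3.6 × 10 = 36.
Odds after that evidence = (23/9977) × 36 = 828/9977.
Target odds = 19.
Need 2.1ⁿ ≥ 19 ÷ (828/9977) = 189563/828.
2.1⁷ ≈180.109 falls short of 189563/828 but 2.1⁸ ≈378.229 reaches it, so n = 8.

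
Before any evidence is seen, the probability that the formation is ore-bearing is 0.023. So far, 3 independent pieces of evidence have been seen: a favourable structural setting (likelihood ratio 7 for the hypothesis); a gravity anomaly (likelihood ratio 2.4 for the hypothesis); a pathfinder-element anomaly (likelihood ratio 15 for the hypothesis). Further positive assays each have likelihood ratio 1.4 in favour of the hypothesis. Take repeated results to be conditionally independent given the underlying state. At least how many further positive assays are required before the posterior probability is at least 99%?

Prior odds = 0.023/0.977 = 23/977.
Combined Bayes factor of the evidence already in hand = 7 × 2.4 × 15 = 252.
Odds after that evidence = (23/977) × 252 = 5796/977.
Target odds = 0.99/0.01 = 99.
Need 1.4ⁿ ≥ 99 ÷ (5796/977) = 10747/644.
1.4⁸ = 5764801/390625 falls short of 10747/644 but 1.4⁹ = 40353607/1953125 reaches it, so n = 9.

9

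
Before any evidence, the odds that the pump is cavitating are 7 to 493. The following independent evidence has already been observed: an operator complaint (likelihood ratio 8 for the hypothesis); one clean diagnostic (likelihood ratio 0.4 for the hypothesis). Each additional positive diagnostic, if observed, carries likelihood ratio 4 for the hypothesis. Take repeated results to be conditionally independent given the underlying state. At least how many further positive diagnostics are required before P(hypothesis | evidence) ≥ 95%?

Prior odds = 7/493.
Combined Bayes factor of the evidence already in hand = 8 × 0.4 = 3.2.
Odds after that evidence = (7/493) × 3.2 = 112/2465.
Target odds = 0.95/0.05 = 19.
Need 4ⁿ ≥ 19 ÷ (112/2465) = 46835/112.
4⁴ = 256 falls short of 46835/112 but 4⁵ = 1024 reaches it, so n = 5.

5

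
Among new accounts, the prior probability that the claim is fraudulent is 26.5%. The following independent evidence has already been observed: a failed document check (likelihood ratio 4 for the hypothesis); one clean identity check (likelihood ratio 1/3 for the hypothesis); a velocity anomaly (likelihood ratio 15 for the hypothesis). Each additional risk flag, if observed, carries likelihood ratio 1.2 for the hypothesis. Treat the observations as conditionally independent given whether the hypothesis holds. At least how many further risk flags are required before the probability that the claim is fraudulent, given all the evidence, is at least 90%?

Prior odds = 0.265/0.735 = 53/147.
Combined Bayes factor of the evidence already in hand = 4 × (1/3) × 15 = 20.
Odds after that evidence = (53/147) × 20 = 1060/147.
Target odds = 0.9/0.1 = 9.
Need 1.2ⁿ ≥ 9 ÷ (1060/147) = 1323/1060.
1.2¹ = 1.2 falls short of 1323/1060 but 1.2² = 1.44 reaches it, so n = 2.

2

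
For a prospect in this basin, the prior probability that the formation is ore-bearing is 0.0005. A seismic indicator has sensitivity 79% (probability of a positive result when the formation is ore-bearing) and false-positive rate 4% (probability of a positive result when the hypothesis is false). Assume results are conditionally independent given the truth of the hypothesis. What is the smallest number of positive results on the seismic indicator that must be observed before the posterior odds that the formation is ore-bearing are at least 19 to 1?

4

Prior odds: 0.0005 ÷ 0.9995 = 1/1999.
Likelihood ratio of a positive result = 0.79/0.04 = 19.75.
Target odds = 19.
Need (1/1999) × 19.75ⁿ ≥ 19, i.e. 19.75ⁿ ≥ 37981.
19.75³ = 7703.734375 falls short of 37981 but 19.75⁴ = 38950081/256 reaches it, so n = 4.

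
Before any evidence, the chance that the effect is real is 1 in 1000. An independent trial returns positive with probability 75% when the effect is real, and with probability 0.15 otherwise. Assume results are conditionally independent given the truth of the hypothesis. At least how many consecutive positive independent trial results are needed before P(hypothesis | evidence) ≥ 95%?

Prior odds = 0.001/0.999 = 1/999.
Likelihood ratio of a positive result = 0.75/0.15 = 5.
Target odds: 0.95 ÷ 0.05 = 19.
Require 5ⁿ ≥ 19 ÷ (1/999) = 18981.
5⁶ = 15625 falls short of 18981 but 5⁷ = 78125 reaches it, so n = 7.

7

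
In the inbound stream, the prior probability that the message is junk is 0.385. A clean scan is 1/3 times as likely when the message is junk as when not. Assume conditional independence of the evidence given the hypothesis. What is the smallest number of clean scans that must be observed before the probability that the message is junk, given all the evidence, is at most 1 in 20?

Prior odds: 0.385 ÷ 0.615 = 77/123.
Likelihood ratio per clean scan = 1/3.
Target odds: 0.05 ÷ 0.95 = 1/19.
Need (77/123) × (1/3)ⁿ ≤ 1/19, i.e. (1/3)ⁿ ≤ 123/1463.
(1/3)² = 1/9 is still above 123/1463 but (1/3)³ = 1/27 is at or below it, so n = 3.

3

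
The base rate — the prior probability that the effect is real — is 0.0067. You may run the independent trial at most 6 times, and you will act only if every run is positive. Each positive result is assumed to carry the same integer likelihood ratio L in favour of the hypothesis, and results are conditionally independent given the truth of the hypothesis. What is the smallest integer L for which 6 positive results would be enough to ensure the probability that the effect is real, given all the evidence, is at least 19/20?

4

Prior odds = 0.0067/0.9933 = 67/9933.
Target odds = 0.95/0.05 = 19.
Need L⁶ ≥ 19 ÷ (67/9933) = 188727/67.
3⁶ = 729 < 188727/67 ≤ 4096 = 4⁶, so L = 4.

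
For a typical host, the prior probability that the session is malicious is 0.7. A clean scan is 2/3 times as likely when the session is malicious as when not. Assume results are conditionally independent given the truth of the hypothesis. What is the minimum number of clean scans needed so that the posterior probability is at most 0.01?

Prior odds: 0.7 ÷ 0.3 = 7/3.
Likelihood ratio per clean scan = 2/3.
Target odds: 0.01 ÷ 0.99 = 1/99.
Require (2/3)ⁿ ≤ 1/99 ÷ (7/3) = 1/231.
(2/3)¹³ = 8192/1594323 is still above 1/231 but (2/3)¹⁴ = 16384/4782969 is at or below it, so n = 14.

14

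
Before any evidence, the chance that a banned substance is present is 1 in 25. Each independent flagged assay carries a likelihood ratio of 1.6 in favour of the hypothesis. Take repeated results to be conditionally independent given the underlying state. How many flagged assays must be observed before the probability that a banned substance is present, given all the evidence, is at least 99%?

17

Prior odds = 0.04/0.96 = 1/24.
Likelihood ratio per flagged assay = 1.6.
Target posterior odds = 0.99/0.01 = 99.
Need (1/24) × 1.6ⁿ ≥ 99, i.e. 1.6ⁿ ≥ 2376.
1.6¹⁶ ≈1844.67 falls short of 2376 but 1.6¹⁷ ≈2951.48 reaches it, so n = 17.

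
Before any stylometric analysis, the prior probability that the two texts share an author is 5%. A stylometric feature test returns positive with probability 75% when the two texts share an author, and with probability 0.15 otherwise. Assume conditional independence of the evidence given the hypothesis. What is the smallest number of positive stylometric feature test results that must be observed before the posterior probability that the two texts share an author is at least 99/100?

Prior odds: 0.05 ÷ 0.95 = 1/19.
Likelihood ratio of a positive result = 0.75/0.15 = 5.
Target posterior odds = 0.99/0.01 = 99.
Need (1/19) × 5ⁿ ≥ 99, i.e. 5ⁿ ≥ 1881.
5⁴ = 625 falls short of 1881 but 5⁵ = 3125 reaches it, so n = 5.

5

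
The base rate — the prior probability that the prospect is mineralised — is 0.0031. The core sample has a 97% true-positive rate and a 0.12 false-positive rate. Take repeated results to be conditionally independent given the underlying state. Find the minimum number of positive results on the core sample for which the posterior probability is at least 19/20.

5

Prior odds: 0.0031 ÷ 0.9969 = 31/9969.
Likelihood ratio of a positive result = 0.97/0.12 = 97/12.
Target odds: 0.95 ÷ 0.05 = 19.
Need (31/9969) × (97/12)ⁿ ≥ 19, i.e. (97/12)ⁿ ≥ 189411/31.
(97/12)⁴ = 88529281/20736 falls short of 189411/31 but (97/12)⁵ ≈34510.6 reaches it, so n = 5.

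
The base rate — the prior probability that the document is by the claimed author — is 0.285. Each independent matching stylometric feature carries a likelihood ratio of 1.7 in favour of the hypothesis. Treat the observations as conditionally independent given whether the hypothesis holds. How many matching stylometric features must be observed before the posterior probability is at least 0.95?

Prior odds = 0.285/0.715 = 57/143.
Likelihood ratio per matching stylometric feature = 1.7.
Target odds: 0.95 ÷ 0.05 = 19.
Require 1.7ⁿ ≥ 19 ÷ (57/143) = 143/3.
1.7⁷ = 410338673/10000000 falls short of 143/3 but 1.7⁸ ≈69.7576 reaches it, so n = 8.

8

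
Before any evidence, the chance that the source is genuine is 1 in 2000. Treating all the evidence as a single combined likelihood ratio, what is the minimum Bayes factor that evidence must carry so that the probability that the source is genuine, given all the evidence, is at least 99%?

197901

Prior odds = 0.0005/0.9995 = 1/1999.
Target odds = 0.99/0.01 = 99.
Required Bayes factor = 99 ÷ (1/1999) = 197901.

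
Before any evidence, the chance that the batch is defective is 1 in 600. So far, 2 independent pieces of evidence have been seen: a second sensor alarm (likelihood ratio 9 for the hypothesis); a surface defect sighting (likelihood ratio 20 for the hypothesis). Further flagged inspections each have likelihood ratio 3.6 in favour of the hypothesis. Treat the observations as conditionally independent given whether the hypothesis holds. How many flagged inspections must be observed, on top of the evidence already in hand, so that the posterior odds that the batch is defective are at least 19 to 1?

4

Prior odds = (1/600)/(599/600) = 1/599.
Combined Bayes factor of the evidence already in hand = 9 × 20 = 180.
Odds after that evidence = (1/599) × 180 = 180/599.
Target odds = 19.
Need 3.6ⁿ ≥ 19 ÷ (180/599) = 11381/180.
3.6³ = 46.656 falls short of 11381/180 but 3.6⁴ = 167.9616 reaches it, so n = 4.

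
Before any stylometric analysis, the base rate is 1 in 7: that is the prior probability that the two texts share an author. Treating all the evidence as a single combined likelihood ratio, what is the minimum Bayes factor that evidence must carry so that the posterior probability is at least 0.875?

42

Prior odds = (1/7)/(6/7) = 1/6.
Target odds = 0.875/0.125 = 7.
Required Bayes factor = 7 ÷ (1/6) = 42.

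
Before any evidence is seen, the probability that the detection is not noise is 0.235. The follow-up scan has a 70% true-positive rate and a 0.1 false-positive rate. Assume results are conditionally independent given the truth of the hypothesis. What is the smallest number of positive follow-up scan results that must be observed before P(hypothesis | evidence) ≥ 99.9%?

Prior odds: 0.235 ÷ 0.765 = 47/153.
Likelihood ratio of a positive result = 0.7/0.1 = 7.
Target odds: 0.999 ÷ 0.001 = 999.
Require 7ⁿ ≥ 999 ÷ (47/153) = 152847/47.
7⁴ = 2401 falls short of 152847/47 but 7⁵ = 16807 reaches it, so n = 5.

5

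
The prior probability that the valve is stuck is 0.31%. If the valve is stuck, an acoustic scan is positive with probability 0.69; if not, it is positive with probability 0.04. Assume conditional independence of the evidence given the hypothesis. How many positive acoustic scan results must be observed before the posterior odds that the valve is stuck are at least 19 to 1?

Prior odds: 0.0031 ÷ 0.9969 = 31/9969.
Likelihood ratio of a positive = 0.69/0.04 = 17.25.
Target odds = 19.
Require 17.25ⁿ ≥ 19 ÷ (31/9969) = 189411/31.
17.25³ = 5132.953125 falls short of 189411/31 but 17.25⁴ = 22667121/256 reaches it, so n = 4.

4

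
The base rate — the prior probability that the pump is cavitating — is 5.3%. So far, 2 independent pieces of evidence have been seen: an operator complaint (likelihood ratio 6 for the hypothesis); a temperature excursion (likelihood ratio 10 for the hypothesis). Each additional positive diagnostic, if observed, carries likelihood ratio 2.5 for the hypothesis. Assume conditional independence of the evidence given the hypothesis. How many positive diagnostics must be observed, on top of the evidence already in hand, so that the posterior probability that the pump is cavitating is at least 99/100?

Prior odds = 0.053/0.947 = 53/947.
Combined Bayes factor of the evidence already in hand = 6 × 10 = 60.
Odds after that evidence = (53/947) × 60 = 3180/947.
Target odds = 0.99/0.01 = 99.
Need 2.5ⁿ ≥ 99 ÷ (3180/947) = 31251/1060.
2.5³ = 15.625 falls short of 31251/1060 but 2.5⁴ = 39.0625 reaches it, so n = 4.

4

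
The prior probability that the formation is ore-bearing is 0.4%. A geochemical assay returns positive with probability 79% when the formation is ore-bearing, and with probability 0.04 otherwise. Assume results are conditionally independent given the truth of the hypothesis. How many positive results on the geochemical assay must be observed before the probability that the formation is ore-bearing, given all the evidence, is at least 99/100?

4

Prior odds = 0.004/0.996 = 1/249.
Likelihood ratio of a positive result = 0.79/0.04 = 19.75.
Target posterior odds = 0.99/0.01 = 99.
Need (1/249) × 19.75ⁿ ≥ 99, i.e. 19.75ⁿ ≥ 24651.
19.75³ = 7703.734375 falls short of 24651 but 19.75⁴ = 38950081/256 reaches it, so n = 4.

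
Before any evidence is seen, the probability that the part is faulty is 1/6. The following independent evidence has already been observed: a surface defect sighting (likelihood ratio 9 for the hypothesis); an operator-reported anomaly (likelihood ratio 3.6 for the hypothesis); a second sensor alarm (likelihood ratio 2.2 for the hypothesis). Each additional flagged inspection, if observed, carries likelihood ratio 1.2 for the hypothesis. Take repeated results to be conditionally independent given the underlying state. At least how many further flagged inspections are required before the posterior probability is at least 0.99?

Prior odds = (1/6)/(5/6) = 0.2.
Combined Bayes factor of the evidence already in hand = 9 × 3.6 × 2.2 = 71.28.
Odds after that evidence = 0.2 × 71.28 = 14.256.
Target odds = 0.99/0.01 = 99.
Need 1.2ⁿ ≥ 99 ÷ 14.256 = 125/18.
1.2¹⁰ = 60466176/9765625 falls short of 125/18 but 1.2¹¹ = 362797056/48828125 reaches it, so n = 11.

11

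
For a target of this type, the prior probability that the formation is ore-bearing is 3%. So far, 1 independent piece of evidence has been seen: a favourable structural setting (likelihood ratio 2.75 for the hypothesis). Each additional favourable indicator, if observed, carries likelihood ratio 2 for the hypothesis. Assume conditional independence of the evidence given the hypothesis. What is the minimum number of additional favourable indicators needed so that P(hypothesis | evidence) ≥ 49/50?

Prior odds = 0.03/0.97 = 3/97.
Bayes factor of the evidence already in hand = 2.75.
Odds after that evidence = (3/97) × 2.75 = 33/388.
Target odds = 0.98/0.02 = 49.
Need 2ⁿ ≥ 49 ÷ (33/388) = 19012/33.
2⁹ = 512 falls short of 19012/33 but 2¹⁰ = 1024 reaches it, so n = 10.

10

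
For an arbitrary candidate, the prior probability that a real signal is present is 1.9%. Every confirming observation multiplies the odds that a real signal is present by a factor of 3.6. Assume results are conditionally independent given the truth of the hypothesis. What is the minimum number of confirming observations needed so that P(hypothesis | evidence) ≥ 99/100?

Prior odds: 0.019 ÷ 0.981 = 19/981.
Likelihood ratio per confirming observation = 3.6.
Target posterior odds = 0.99/0.01 = 99.
Need (19/981) × 3.6ⁿ ≥ 99, i.e. 3.6ⁿ ≥ 97119/19.
3.6⁶ = 34012224/15625 falls short of 97119/19 but 3.6⁷ = 612220032/78125 reaches it, so n = 7.

7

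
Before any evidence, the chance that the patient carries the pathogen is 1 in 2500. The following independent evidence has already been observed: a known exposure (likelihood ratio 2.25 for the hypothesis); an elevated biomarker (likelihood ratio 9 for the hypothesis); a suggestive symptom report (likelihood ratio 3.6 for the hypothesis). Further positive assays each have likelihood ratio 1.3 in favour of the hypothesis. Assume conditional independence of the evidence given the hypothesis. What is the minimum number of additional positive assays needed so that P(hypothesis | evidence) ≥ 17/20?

Prior odds = 0.0004/0.9996 = 1/2499.
Combined Bayes factor of the evidence already in hand = 2.25 × 9 × 3.6 = 72.9.
Odds after that evidence = (1/2499) × 72.9 = 243/8330.
Target odds = 0.85/0.15 = 17/3.
Need 1.3ⁿ ≥ 17/3 ÷ (243/8330) = 141610/729.
1.3²⁰ ≈190.05 falls short of 141610/729 but 1.3²¹ ≈247.065 reaches it, so n = 21.

21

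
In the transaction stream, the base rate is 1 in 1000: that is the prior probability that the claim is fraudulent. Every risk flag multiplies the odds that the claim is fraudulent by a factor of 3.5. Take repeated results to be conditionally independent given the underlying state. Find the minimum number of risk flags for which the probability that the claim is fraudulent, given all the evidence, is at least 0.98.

Prior odds = 0.001/0.999 = 1/999.
Likelihood ratio per risk flag = 3.5.
Target posterior odds = 0.98/0.02 = 49.
Need (1/999) × 3.5ⁿ ≥ 49, i.e. 3.5ⁿ ≥ 48951.
3.5⁸ = 5764801/256 falls short of 48951 but 3.5⁹ = 40353607/512 reaches it, so n = 9.

9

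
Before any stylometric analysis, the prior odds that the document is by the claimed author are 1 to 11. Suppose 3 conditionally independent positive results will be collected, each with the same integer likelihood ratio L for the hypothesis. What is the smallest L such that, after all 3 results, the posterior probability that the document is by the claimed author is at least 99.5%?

Prior odds = 1/11.
Target odds = 0.995/0.005 = 199.
Need L³ ≥ 199 ÷ (1/11) = 2189.
12³ = 1728 < 2189 ≤ 2197 = 13³, so L = 13.

13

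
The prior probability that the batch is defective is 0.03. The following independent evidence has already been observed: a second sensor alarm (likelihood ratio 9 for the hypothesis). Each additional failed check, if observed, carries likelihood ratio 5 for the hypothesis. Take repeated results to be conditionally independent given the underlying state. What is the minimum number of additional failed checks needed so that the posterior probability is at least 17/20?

2

Prior odds = 0.03/0.97 = 3/97.
Bayes factor of the evidence already in hand = 9.
Odds after that evidence = (3/97) × 9 = 27/97.
Target odds = 0.85/0.15 = 17/3.
Need 5ⁿ ≥ 17/3 ÷ (27/97) = 1649/81.
5¹ = 5 falls short of 1649/81 but 5² = 25 reaches it, so n = 2.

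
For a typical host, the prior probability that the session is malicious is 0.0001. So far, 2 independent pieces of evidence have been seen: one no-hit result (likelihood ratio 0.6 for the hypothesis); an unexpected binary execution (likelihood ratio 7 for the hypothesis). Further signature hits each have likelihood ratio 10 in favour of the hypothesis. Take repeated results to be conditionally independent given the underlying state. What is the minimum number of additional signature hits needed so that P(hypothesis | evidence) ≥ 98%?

6

Prior odds = 0.0001/0.9999 = 1/9999.
Combined Bayes factor of the evidence already in hand = 0.6 × 7 = 4.2.
Odds after that evidence = (1/9999) × 4.2 = 7/16665.
Target odds = 0.98/0.02 = 49.
Need 10ⁿ ≥ 49 ÷ (7/16665) = 116655.
10⁵ = 100000 falls short of 116655 but 10⁶ = 1000000 reaches it, so n = 6.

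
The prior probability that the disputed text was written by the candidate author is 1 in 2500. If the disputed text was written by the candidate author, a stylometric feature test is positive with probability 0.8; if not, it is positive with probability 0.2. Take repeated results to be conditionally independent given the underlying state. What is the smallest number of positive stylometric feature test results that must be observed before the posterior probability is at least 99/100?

Prior odds = 0.0004/0.9996 = 1/2499.
Likelihood ratio of a positive = 0.8/0.2 = 4.
Target posterior odds = 0.99/0.01 = 99.
Require 4ⁿ ≥ 99 ÷ (1/2499) = 247401.
4⁸ = 65536 falls short of 247401 but 4⁹ = 262144 reaches it, so n = 9.

9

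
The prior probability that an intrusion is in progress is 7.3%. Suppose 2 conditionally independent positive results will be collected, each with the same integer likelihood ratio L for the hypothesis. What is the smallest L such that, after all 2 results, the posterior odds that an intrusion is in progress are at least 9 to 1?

Prior odds = 0.073/0.927 = 73/927.
Target odds = 9.
Need L² ≥ 9 ÷ (73/927) = 8343/73.
10² = 100 < 8343/73 ≤ 121 = 11², so L = 11.

11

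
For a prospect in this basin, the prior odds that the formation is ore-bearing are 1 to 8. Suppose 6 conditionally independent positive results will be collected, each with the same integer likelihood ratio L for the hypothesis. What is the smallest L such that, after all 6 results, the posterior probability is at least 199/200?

4

Prior odds = 0.125.
Target odds = 0.995/0.005 = 199.
Need L⁶ ≥ 199 ÷ 0.125 = 1592.
3⁶ = 729 < 1592 ≤ 4096 = 4⁶, so L = 4.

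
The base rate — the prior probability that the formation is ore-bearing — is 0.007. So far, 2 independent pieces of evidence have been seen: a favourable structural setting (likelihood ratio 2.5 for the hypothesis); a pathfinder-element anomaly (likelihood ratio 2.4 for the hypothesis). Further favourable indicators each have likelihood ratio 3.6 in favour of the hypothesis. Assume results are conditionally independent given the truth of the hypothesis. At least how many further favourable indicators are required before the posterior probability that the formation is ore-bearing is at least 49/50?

Prior odds = 0.007/0.993 = 7/993.
Combined Bayes factor of the evidence already in hand = 2.5 × 2.4 = 6.
Odds after that evidence = (7/993) × 6 = 14/331.
Target odds = 0.98/0.02 = 49.
Need 3.6ⁿ ≥ 49 ÷ (14/331) = 1158.5.
3.6⁵ = 604.66176 falls short of 1158.5 but 3.6⁶ = 34012224/15625 reaches it, so n = 6.

6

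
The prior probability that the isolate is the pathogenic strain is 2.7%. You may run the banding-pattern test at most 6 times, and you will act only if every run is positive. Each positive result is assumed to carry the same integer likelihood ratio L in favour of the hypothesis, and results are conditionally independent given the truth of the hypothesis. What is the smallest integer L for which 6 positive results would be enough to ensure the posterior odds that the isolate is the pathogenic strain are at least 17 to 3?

3

Prior odds = 0.027/0.973 = 27/973.
Target odds = 17/3.
Need L⁶ ≥ 17/3 ÷ (27/973) = 16541/81.
2⁶ = 64 < 16541/81 ≤ 729 = 3⁶, so L = 3.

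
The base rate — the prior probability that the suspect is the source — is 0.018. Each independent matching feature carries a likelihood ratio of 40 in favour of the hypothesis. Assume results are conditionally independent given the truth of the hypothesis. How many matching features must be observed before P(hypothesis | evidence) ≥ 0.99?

Prior odds: 0.018 ÷ 0.982 = 9/491.
Likelihood ratio per matching feature = 40.
Target odds: 0.99 ÷ 0.01 = 99.
Require 40ⁿ ≥ 99 ÷ (9/491) = 5401.
40² = 1600 falls short of 5401 but 40³ = 64000 reaches it, so n = 3.

3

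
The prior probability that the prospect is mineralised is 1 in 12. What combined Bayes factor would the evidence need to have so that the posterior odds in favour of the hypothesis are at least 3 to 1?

33

Prior odds = (1/12)/(11/12) = 1/11.
Target odds = 3.
Required Bayes factor = 3 ÷ (1/11) = 33.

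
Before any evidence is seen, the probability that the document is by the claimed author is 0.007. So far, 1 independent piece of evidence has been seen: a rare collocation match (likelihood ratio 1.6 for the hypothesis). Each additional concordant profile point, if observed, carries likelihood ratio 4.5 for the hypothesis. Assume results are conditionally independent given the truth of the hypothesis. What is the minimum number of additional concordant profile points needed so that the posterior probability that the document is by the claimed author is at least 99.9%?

8

Prior odds = 0.007/0.993 = 7/993.
Bayes factor of the evidence already in hand = 1.6.
Odds after that evidence = (7/993) × 1.6 = 56/4965.
Target odds = 0.999/0.001 = 999.
Need 4.5ⁿ ≥ 999 ÷ (56/4965) = 4960035/56.
4.5⁷ = 4782969/128 falls short of 4960035/56 but 4.5⁸ = 43046721/256 reaches it, so n = 8.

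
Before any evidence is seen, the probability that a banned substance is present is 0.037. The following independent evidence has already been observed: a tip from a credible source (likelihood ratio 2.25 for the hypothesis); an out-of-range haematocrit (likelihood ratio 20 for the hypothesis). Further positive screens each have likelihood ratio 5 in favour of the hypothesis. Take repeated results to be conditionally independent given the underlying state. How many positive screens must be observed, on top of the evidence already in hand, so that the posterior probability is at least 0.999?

Prior odds = 0.037/0.963 = 37/963.
Combined Bayes factor of the evidence already in hand = 2.25 × 20 = 45.
Odds after that evidence = (37/963) × 45 = 185/107.
Target odds = 0.999/0.001 = 999.
Need 5ⁿ ≥ 999 ÷ (185/107) = 577.8.
5³ = 125 falls short of 577.8 but 5⁴ = 625 reaches it, so n = 4.

4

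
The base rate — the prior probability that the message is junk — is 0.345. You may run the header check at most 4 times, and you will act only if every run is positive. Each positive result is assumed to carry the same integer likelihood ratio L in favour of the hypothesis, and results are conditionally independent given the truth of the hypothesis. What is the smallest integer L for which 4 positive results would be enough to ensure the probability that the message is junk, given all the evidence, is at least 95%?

Prior odds = 0.345/0.655 = 69/131.
Target odds = 0.95/0.05 = 19.
Need L⁴ ≥ 19 ÷ (69/131) = 2489/69.
2⁴ = 16 < 2489/69 ≤ 81 = 3⁴, so L = 3.

3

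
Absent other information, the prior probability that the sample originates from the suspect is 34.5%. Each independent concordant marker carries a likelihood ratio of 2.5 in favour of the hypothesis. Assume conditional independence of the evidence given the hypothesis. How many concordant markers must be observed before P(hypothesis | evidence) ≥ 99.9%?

9

Prior odds = 0.345/0.655 = 69/131.
Likelihood ratio per concordant marker = 2.5.
Target posterior odds = 0.999/0.001 = 999.
Require 2.5ⁿ ≥ 999 ÷ (69/131) = 43623/23.
2.5⁸ = 390625/256 falls short of 43623/23 but 2.5⁹ = 1953125/512 reaches it, so n = 9.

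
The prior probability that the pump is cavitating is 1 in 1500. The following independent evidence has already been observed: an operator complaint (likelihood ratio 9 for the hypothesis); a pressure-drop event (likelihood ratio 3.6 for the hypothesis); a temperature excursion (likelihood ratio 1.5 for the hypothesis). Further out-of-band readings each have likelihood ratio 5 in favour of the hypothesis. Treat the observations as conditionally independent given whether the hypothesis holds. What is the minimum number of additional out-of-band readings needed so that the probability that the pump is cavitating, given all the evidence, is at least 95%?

4

Prior odds = (1/1500)/(1499/1500) = 1/1499.
Combined Bayes factor of the evidence already in hand = 9 × 3.6 × 1.5 = 48.6.
Odds after that evidence = (1/1499) × 48.6 = 243/7495.
Target odds = 0.95/0.05 = 19.
Need 5ⁿ ≥ 19 ÷ (243/7495) = 142405/243.
5³ = 125 falls short of 142405/243 but 5⁴ = 625 reaches it, so n = 4.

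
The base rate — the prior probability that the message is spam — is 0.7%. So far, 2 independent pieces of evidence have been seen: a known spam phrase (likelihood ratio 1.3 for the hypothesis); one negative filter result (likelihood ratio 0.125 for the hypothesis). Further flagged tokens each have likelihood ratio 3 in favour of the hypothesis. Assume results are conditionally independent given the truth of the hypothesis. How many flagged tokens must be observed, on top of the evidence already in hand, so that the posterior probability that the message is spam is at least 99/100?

11

Prior odds = 0.007/0.993 = 7/993.
Combined Bayes factor of the evidence already in hand = 1.3 × 0.125 = 0.1625.
Odds after that evidence = (7/993) × 0.1625 = 91/79440.
Target odds = 0.99/0.01 = 99.
Need 3ⁿ ≥ 99 ÷ (91/79440) = 7864560/91.
3¹⁰ = 59049 falls short of 7864560/91 but 3¹¹ = 177147 reaches it, so n = 11.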